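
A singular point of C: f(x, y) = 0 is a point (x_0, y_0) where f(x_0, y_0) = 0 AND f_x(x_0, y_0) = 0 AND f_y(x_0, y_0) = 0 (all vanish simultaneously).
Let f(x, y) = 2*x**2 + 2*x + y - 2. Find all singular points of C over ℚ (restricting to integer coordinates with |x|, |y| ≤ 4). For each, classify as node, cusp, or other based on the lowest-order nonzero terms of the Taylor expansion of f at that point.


No singular points in the scanned grid; C is smooth there.

Compute partial derivatives:
  f_x = 4*x + 2.
  f_y = 1.
f_y = 1 is a nonzero constant, so f_y never vanishes: no point (x, y) can satisfy f = f_x = f_y = 0. In particular no (x, y) ∈ {−4, ..., 4}² is singular; the curve is smooth.


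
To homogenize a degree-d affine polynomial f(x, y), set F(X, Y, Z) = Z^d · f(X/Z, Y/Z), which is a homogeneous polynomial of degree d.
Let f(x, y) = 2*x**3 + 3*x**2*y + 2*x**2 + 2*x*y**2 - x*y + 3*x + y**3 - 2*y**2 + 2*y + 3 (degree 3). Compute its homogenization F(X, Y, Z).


F(X, Y, Z) = 2*X**3 + 3*X**2*Y + 2*X**2*Z + 2*X*Y**2 - X*Y*Z + 3*X*Z**2 + Y**3 - 2*Y**2*Z + 2*Y*Z**2 + 3*Z**3

deg(f) = 3.
Substitute x = X/Z, y = Y/Z into f, then multiply by Z^3.
  monomial 2·x^3·y^0 ↦ 2·X^3·Y^0·Z^0.
  monomial 3·x^2·y^1 ↦ 3·X^2·Y^1·Z^0.
  monomial 2·x^2·y^0 ↦ 2·X^2·Y^0·Z^1.
  monomial 2·x^1·y^2 ↦ 2·X^1·Y^2·Z^0.
  monomial -1·x^1·y^1 ↦ -1·X^1·Y^1·Z^1.
  monomial 3·x^1·y^0 ↦ 3·X^1·Y^0·Z^2.
  monomial 1·x^0·y^3 ↦ 1·X^0·Y^3·Z^0.
  monomial -2·x^0·y^2 ↦ -2·X^0·Y^2·Z^1.
  monomial 2·x^0·y^1 ↦ 2·X^0·Y^1·Z^2.
  monomial 3·x^0·y^0 ↦ 3·X^0·Y^0·Z^3.
Collecting: F(X, Y, Z) = 2*X**3 + 3*X**2*Y + 2*X**2*Z + 2*X*Y**2 - X*Y*Z + 3*X*Z**2 + Y**3 - 2*Y**2*Z + 2*Y*Z**2 + 3*Z**3.


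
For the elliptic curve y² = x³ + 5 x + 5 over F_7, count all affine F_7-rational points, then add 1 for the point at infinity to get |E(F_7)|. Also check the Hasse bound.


Affine points = {(1, 2), (1, 5), (2, 3), (2, 4), (5, 1), (5, 6)}; affine count = 6; |E(F_7)| = 7.

Discriminant check: Δ ∝ 4a³ + 27b² = 4·5³ + 27·5² = 4·125 + 27·25 ≡ 6 (mod 7). Nonzero ⇒ E is nonsingular.
For each x ∈ F_7, compute rhs = x³ + 5·x + 5 mod 7, then count y ∈ F_7 with y² ≡ rhs.
  x = 0: rhs = 5, matching y values: none (0 points).
  x = 1: rhs = 4, matching y values: 2, 5 (2 points).
  x = 2: rhs = 2, matching y values: 3, 4 (2 points).
  x = 3: rhs = 5, matching y values: none (0 points).
  x = 4: rhs = 5, matching y values: none (0 points).
  x = 5: rhs = 1, matching y values: 1, 6 (2 points).
  x = 6: rhs = 6, matching y values: none (0 points).
Total affine count: 6.
Full point count |E(F_7)| = 6 + 1 = 7.
Hasse bound: |7 − (7+1)| = |-1| = 1 ≤ 2√7 ≈ 5.2915 ✓.


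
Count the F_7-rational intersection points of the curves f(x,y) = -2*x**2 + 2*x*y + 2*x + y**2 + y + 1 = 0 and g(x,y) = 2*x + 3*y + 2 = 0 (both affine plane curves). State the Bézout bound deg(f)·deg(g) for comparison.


Common zeros: {(0, 4), (3, 2)}; count = 2; Bézout bound = 2.

deg(f) = 2, deg(g) = 1, so Bézout bound = 2.
Scan x ∈ F_7. For each x, list the y ∈ F_7 with f(x, y) ≡ 0 and those with g(x, y) ≡ 0 (mod 7); the common zeros in that column are the intersection.
  x = 0: f ≡ 0 at y ∈ {2, 4}; g ≡ 0 at y ∈ {4}; common: {4}.
  x = 1: f ≡ 0 at y ∈ ∅; g ≡ 0 at y ∈ {1}; common: ∅.
  x = 2: f ≡ 0 at y ∈ {3, 6}; g ≡ 0 at y ∈ {5}; common: ∅.
  x = 3: f ≡ 0 at y ∈ {2, 5}; g ≡ 0 at y ∈ {2}; common: {2}.
  x = 4: f ≡ 0 at y ∈ ∅; g ≡ 0 at y ∈ {6}; common: ∅.
  x = 5: f ≡ 0 at y ∈ {4, 6}; g ≡ 0 at y ∈ {3}; common: ∅.
  x = 6: f ≡ 0 at y ∈ ∅; g ≡ 0 at y ∈ {0}; common: ∅.
Collecting: common zeros = {(0, 4), (3, 2)}, so the count is 2.
Comparison with the Bézout bound: 2 ≤ 2 = deg(f)·deg(g), as expected for curves with no common component (the bound is attained).


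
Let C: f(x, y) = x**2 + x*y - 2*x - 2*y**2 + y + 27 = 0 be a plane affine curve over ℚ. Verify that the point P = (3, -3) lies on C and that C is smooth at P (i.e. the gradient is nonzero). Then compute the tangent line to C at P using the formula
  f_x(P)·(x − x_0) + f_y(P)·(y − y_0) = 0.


Tangent line at P: x + 16*y + 45 = 0.

Step 1: f(3, -3) = 0, so P lies on C.
Step 2: partial derivatives
  f_x(x, y) = 2*x + y - 2, f_y(x, y) = x - 4*y + 1.
  f_x(P) = 1, f_y(P) = 16 (gradient nonzero, so P is smooth).
Step 3: tangent line at P: 1·(x − 3) + 16·(y − -3) = 0.
Expanding: x + 16*y + 45 = 0.


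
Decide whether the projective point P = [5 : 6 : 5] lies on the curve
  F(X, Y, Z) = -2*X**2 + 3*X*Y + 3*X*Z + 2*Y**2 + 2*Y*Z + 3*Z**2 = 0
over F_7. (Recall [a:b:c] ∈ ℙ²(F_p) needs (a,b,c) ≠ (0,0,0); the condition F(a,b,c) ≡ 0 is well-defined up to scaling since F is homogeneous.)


F(5,6,5) ≡ 0 (mod 7); P is on the curve.

Evaluate F(5, 6, 5) term-by-term (mod 7).
  -2*X**2 ↦ -2·25·1·1 = -50
  3*X*Y ↦ 3·5·6·1 = 90
  3*X*Z ↦ 3·5·1·5 = 75
  2*Y**2 ↦ 2·1·36·1 = 72
  2*Y*Z ↦ 2·1·6·5 = 60
  3*Z**2 ↦ 3·1·1·25 = 75
Sum: F(5, 6, 5) = (-50) + (90) + (75) + (72) + (60) + (75) = 322.
Reducing mod 7: 322 ≡ 0 (mod 7).
Since F(a, b, c) ≡ 0 (mod 7), P lies on the curve.


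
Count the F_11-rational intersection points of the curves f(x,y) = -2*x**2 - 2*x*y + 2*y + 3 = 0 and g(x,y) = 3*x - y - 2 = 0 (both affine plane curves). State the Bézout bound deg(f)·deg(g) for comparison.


Common zeros: ∅; count = 0; Bézout bound = 2.

deg(f) = 2, deg(g) = 1, so Bézout bound = 2.
Scan x ∈ F_11. For each x, list the y ∈ F_11 with f(x, y) ≡ 0 and those with g(x, y) ≡ 0 (mod 11); the common zeros in that column are the intersection.
  x = 0: f ≡ 0 at y ∈ {4}; g ≡ 0 at y ∈ {9}; common: ∅.
  x = 1: f ≡ 0 at y ∈ ∅; g ≡ 0 at y ∈ {1}; common: ∅.
  x = 2: f ≡ 0 at y ∈ {3}; g ≡ 0 at y ∈ {4}; common: ∅.
  x = 3: f ≡ 0 at y ∈ {10}; g ≡ 0 at y ∈ {7}; common: ∅.
  x = 4: f ≡ 0 at y ∈ {8}; g ≡ 0 at y ∈ {10}; common: ∅.
  x = 5: f ≡ 0 at y ∈ {1}; g ≡ 0 at y ∈ {2}; common: ∅.
  x = 6: f ≡ 0 at y ∈ {3}; g ≡ 0 at y ∈ {5}; common: ∅.
  x = 7: f ≡ 0 at y ∈ {4}; g ≡ 0 at y ∈ {8}; common: ∅.
  x = 8: f ≡ 0 at y ∈ {6}; g ≡ 0 at y ∈ {0}; common: ∅.
  x = 9: f ≡ 0 at y ∈ {10}; g ≡ 0 at y ∈ {3}; common: ∅.
  x = 10: f ≡ 0 at y ∈ {8}; g ≡ 0 at y ∈ {6}; common: ∅.
Collecting: common zeros = ∅, so the count is 0.
Comparison with the Bézout bound: 0 ≤ 2 = deg(f)·deg(g), as expected for curves with no common component (the affine F_11-count falls short of the bound because intersections may lie at infinity, over extension fields, or carry multiplicity).


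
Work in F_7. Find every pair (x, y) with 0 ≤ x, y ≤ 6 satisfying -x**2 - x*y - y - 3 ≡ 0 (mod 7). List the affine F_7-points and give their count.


Affine F_7-points: {(0, 4), (1, 5), (2, 0), (3, 4), (4, 6), (5, 0)}; count = 6.

For each of the 49 pairs (x, y) ∈ F_7², evaluate f(x, y) mod 7. Record the zeros.
  x = 0: [0↦4, 1↦3, 2↦2, 3↦1, 4↦0, 5↦6, 6↦5]  zeros at y ∈ {4}
  x = 1: [0↦3, 1↦1, 2↦6, 3↦4, 4↦2, 5↦0, 6↦5]  zeros at y ∈ {5}
  x = 2: [0↦0, 1↦4, 2↦1, 3↦5, 4↦2, 5↦6, 6↦3]  zeros at y ∈ {0}
  x = 3: [0↦2, 1↦5, 2↦1, 3↦4, 4↦0, 5↦3, 6↦6]  zeros at y ∈ {4}
  x = 4: [0↦2, 1↦4, 2↦6, 3↦1, 4↦3, 5↦5, 6↦0]  zeros at y ∈ {6}
  x = 5: [0↦0, 1↦1, 2↦2, 3↦3, 4↦4, 5↦5, 6↦6]  zeros at y ∈ {0}
  x = 6: [0↦3, 1↦3, 2↦3, 3↦3, 4↦3, 5↦3, 6↦3]  zeros at y ∈ ∅
Collecting zeros: affine points = {(0, 4), (1, 5), (2, 0), (3, 4), (4, 6), (5, 0)}.
Total count |C(F_7)_aff| = 6.


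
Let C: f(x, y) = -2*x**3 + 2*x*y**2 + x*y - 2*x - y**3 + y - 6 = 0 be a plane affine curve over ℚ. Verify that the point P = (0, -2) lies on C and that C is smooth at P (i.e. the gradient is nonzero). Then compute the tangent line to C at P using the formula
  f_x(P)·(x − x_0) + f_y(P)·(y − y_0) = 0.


Tangent line at P: 4*x - 11*y - 22 = 0.

Step 1: f(0, -2) = 0, so P lies on C.
Step 2: partial derivatives
  f_x(x, y) = -6*x**2 + 2*y**2 + y - 2, f_y(x, y) = 4*x*y + x - 3*y**2 + 1.
  f_x(P) = 4, f_y(P) = -11 (gradient nonzero, so P is smooth).
Step 3: tangent line at P: 4·(x − 0) + -11·(y − -2) = 0.
Expanding: 4*x - 11*y - 22 = 0.


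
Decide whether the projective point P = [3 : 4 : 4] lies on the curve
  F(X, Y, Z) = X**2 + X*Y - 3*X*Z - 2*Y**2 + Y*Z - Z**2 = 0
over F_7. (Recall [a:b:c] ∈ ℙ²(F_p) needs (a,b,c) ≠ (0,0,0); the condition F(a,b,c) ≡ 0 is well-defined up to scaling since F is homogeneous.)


F(3,4,4) ≡ 2 (mod 7); P is NOT on the curve.

Evaluate F(3, 4, 4) term-by-term (mod 7).
  X**2 ↦ 1·9·1·1 = 9
  X*Y ↦ 1·3·4·1 = 12
  -3*X*Z ↦ -3·3·1·4 = -36
  -2*Y**2 ↦ -2·1·16·1 = -32
  Y*Z ↦ 1·1·4·4 = 16
  -Z**2 ↦ -1·1·1·16 = -16
Sum: F(3, 4, 4) = (9) + (12) + (-36) + (-32) + (16) + (-16) = -47.
Reducing mod 7: -47 ≡ 2 (mod 7).
Since F(a, b, c) ≡ 2 ≠ 0 (mod 7), P does NOT lie on the curve.


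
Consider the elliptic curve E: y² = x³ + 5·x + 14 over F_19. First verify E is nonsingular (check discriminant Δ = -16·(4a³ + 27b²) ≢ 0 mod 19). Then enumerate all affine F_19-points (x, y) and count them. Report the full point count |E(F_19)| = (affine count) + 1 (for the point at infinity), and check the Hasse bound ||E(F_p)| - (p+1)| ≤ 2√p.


Affine points = {(1, 1), (1, 18), (9, 3), (9, 16), (10, 0), (12, 4), (12, 15), (14, 4), (14, 15), (15, 5), (15, 14)}; affine count = 11; |E(F_19)| = 12.

Discriminant check: Δ ∝ 4a³ + 27b² = 4·5³ + 27·14² = 4·125 + 27·196 ≡ 16 (mod 19). Nonzero ⇒ E is nonsingular.
For each x ∈ F_19, compute rhs = x³ + 5·x + 14 mod 19, then count y ∈ F_19 with y² ≡ rhs.
  x = 0: rhs = 14, matching y values: none (0 points).
  x = 1: rhs = 1, matching y values: 1, 18 (2 points).
  x = 2: rhs = 13, matching y values: none (0 points).
  x = 3: rhs = 18, matching y values: none (0 points).
  x = 4: rhs = 3, matching y values: none (0 points).
  x = 5: rhs = 12, matching y values: none (0 points).
  x = 6: rhs = 13, matching y values: none (0 points).
  x = 7: rhs = 12, matching y values: none (0 points).
  x = 8: rhs = 15, matching y values: none (0 points).
  x = 9: rhs = 9, matching y values: 3, 16 (2 points).
  x = 10: rhs = 0, matching y values: 0 (1 points).
  x = 11: rhs = 13, matching y values: none (0 points).
  x = 12: rhs = 16, matching y values: 4, 15 (2 points).
  x = 13: rhs = 15, matching y values: none (0 points).
  x = 14: rhs = 16, matching y values: 4, 15 (2 points).
  x = 15: rhs = 6, matching y values: 5, 14 (2 points).
  x = 16: rhs = 10, matching y values: none (0 points).
  x = 17: rhs = 15, matching y values: none (0 points).
  x = 18: rhs = 8, matching y values: none (0 points).
Total affine count: 11.
Full point count |E(F_19)| = 11 + 1 = 12.
Hasse bound: |12 − (19+1)| = |-8| = 8 ≤ 2√19 ≈ 8.7178 ✓.


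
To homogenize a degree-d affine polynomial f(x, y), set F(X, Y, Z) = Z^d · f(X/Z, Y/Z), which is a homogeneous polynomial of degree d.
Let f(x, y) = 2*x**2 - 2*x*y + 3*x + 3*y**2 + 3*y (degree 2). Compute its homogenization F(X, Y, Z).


F(X, Y, Z) = 2*X**2 - 2*X*Y + 3*X*Z + 3*Y**2 + 3*Y*Z

deg(f) = 2.
Substitute x = X/Z, y = Y/Z into f, then multiply by Z^2.
  monomial 2·x^2·y^0 ↦ 2·X^2·Y^0·Z^0.
  monomial -2·x^1·y^1 ↦ -2·X^1·Y^1·Z^0.
  monomial 3·x^1·y^0 ↦ 3·X^1·Y^0·Z^1.
  monomial 3·x^0·y^2 ↦ 3·X^0·Y^2·Z^0.
  monomial 3·x^0·y^1 ↦ 3·X^0·Y^1·Z^1.
Collecting: F(X, Y, Z) = 2*X**2 - 2*X*Y + 3*X*Z + 3*Y**2 + 3*Y*Z.


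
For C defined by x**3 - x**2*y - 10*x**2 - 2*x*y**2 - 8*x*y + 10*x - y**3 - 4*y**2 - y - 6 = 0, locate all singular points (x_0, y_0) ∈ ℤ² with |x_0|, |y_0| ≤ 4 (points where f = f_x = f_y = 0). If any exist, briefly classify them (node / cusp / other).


Singular points: {(2, -3)}; classification: node.

Compute partial derivatives:
  f_x = 3*x**2 - 2*x*y - 20*x - 2*y**2 - 8*y + 10.
  f_y = -x**2 - 4*x*y - 8*x - 3*y**2 - 8*y - 1.
Scan x_0 ∈ {−4, ..., 4}. For each x_0, f_y(x_0, y) is a polynomial in y; find its integer roots y ∈ {−4, ..., 4}, then test f_x and f at those candidates.
  x = -4: f_y(-4, y) = -3*y**2 + 8*y + 15; no integer root y with |y| ≤ 4.
  x = -3: f_y(-3, y) = -3*y**2 + 4*y + 14; no integer root y with |y| ≤ 4.
  x = -2: f_y(-2, y) = 11 - 3*y**2; no integer root y with |y| ≤ 4.
  x = -1: f_y(-1, y) = -3*y**2 - 4*y + 6; no integer root y with |y| ≤ 4.
  x = 0: f_y(0, y) = -3*y**2 - 8*y - 1; no integer root y with |y| ≤ 4.
  x = 1: f_y(1, y) = -3*y**2 - 12*y - 10; no integer root y with |y| ≤ 4.
  x = 2: f_y(2, y) = -3*y**2 - 16*y - 21; vanishes at y ∈ {-3}. (2, -3): f_x = 0, f = 0 — SINGULAR.
  x = 3: f_y(3, y) = -3*y**2 - 20*y - 34; no integer root y with |y| ≤ 4.
  x = 4: f_y(4, y) = -3*y**2 - 24*y - 49; no integer root y with |y| ≤ 4.
Only singular point on the grid: (2, -3).
Classify: substitute x = 2 + u, y = -3 + v and expand: f = u**3 - u**2*v - u**2 - 2*u*v**2 - v**3 + v**2.
No constant or linear terms (consistent with a singular point). Quadratic part: -u**2 + v**2. Cubic part: u**3 - u**2*v - 2*u*v**2 - v**3.
The quadratic part v**2 - u**2 = (v − u)(v + u) splits into two distinct linear factors, so there are two distinct tangent lines y − -3 = ±(x − 2) — this is a node (ordinary double point).
Classification: node.


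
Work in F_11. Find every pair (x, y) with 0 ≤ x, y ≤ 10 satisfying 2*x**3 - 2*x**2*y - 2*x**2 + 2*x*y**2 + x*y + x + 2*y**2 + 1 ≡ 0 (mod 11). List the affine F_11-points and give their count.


Affine F_11-points: {(0, 4), (0, 7), (2, 0), (2, 1), (3, 1), (3, 5), (4, 8), (8, 1), (8, 2), (10, 6)}; count = 10.

For each of the 121 pairs (x, y) ∈ F_11², evaluate f(x, y) mod 11. Record the zeros.
  x = 0: [0↦1, 1↦3, 2↦9, 3↦8, 4↦0, 5↦7, 6↦7, 7↦0, 8↦8, 9↦9, 10↦3]  zeros at y ∈ {4, 7}
  x = 1: [0↦2, 1↦5, 2↦5, 3↦2, 4↦7, 5↦9, 6↦8, 7↦4, 8↦8, 9↦9, 10↦7]  zeros at y ∈ ∅
  x = 2: [0↦0, 1↦0, 2↦1, 3↦3, 4↦6, 5↦10, 6↦4, 7↦10, 8↦6, 9↦3, 10↦1]  zeros at y ∈ {0, 1}
  x = 3: [0↦7, 1↦0, 2↦9, 3↦1, 4↦9, 5↦0, 6↦7, 7↦8, 8↦3, 9↦3, 10↦8]  zeros at y ∈ {1, 5}
  x = 4: [0↦2, 1↦6, 2↦8, 3↦8, 4↦6, 5↦2, 6↦7, 7↦10, 8↦0, 9↦10, 10↦7]  zeros at y ∈ {8}
  x = 5: [0↦8, 1↦8, 2↦10, 3↦3, 4↦9, 5↦6, 6↦5, 7↦6, 8↦9, 9↦3, 10↦10]  zeros at y ∈ ∅
  x = 6: [0↦4, 1↦7, 2↦5, 3↦9, 4↦8, 5↦2, 6↦2, 7↦8, 8↦9, 9↦5, 10↦7]  zeros at y ∈ ∅
  x = 7: [0↦2, 1↦4, 2↦5, 3↦5, 4↦4, 5↦2, 6↦10, 7↦6, 8↦1, 9↦6, 10↦10]  zeros at y ∈ ∅
  x = 8: [0↦3, 1↦0, 2↦0, 3↦3, 4↦9, 5↦7, 6↦8, 7↦1, 8↦8, 9↦7, 10↦9]  zeros at y ∈ {1, 2}
  x = 9: [0↦8, 1↦7, 2↦2, 3↦4, 4↦2, 5↦7, 6↦8, 7↦5, 8↦9, 9↦9, 10↦5]  zeros at y ∈ ∅
  x = 10: [0↦7, 1↦4, 2↦1, 3↦9, 4↦6, 5↦3, 6↦0, 7↦8, 8↦5, 9↦2, 10↦10]  zeros at y ∈ {6}
Collecting zeros: affine points = {(0, 4), (0, 7), (2, 0), (2, 1), (3, 1), (3, 5), (4, 8), (8, 1), (8, 2), (10, 6)}.
Total count |C(F_11)_aff| = 10.


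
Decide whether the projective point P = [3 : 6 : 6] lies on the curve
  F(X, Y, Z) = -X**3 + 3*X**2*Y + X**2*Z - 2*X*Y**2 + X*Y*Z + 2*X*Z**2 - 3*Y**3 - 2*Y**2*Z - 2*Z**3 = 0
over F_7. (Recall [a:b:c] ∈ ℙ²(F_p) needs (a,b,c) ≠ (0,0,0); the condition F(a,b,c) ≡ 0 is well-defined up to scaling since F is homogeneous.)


F(3,6,6) ≡ 3 (mod 7); P is NOT on the curve.

Evaluate F(3, 6, 6) term-by-term (mod 7).
  -X**3 ↦ -1·27·1·1 = -27
  3*X**2*Y ↦ 3·9·6·1 = 162
  X**2*Z ↦ 1·9·1·6 = 54
  -2*X*Y**2 ↦ -2·3·36·1 = -216
  X*Y*Z ↦ 1·3·6·6 = 108
  2*X*Z**2 ↦ 2·3·1·36 = 216
  -3*Y**3 ↦ -3·1·216·1 = -648
  -2*Y**2*Z ↦ -2·1·36·6 = -432
  -2*Z**3 ↦ -2·1·1·216 = -432
Sum: F(3, 6, 6) = (-27) + (162) + (54) + (-216) + (108) + (216) + (-648) + (-432) + (-432) = -1215.
Reducing mod 7: -1215 ≡ 3 (mod 7).
Since F(a, b, c) ≡ 3 ≠ 0 (mod 7), P does NOT lie on the curve.


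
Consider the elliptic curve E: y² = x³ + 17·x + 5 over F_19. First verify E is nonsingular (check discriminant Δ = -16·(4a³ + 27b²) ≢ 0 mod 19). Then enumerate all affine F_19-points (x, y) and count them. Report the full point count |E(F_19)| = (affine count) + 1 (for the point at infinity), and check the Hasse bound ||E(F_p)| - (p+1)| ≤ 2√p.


Affine points = {(0, 9), (0, 10), (1, 2), (1, 17), (2, 3), (2, 16), (3, 8), (3, 11), (4, 2), (4, 17), (5, 5), (5, 14), (6, 0), (7, 7), (7, 12), (8, 8), (8, 11), (10, 4), (10, 15), (14, 2), (14, 17), (15, 5), (15, 14), (17, 1), (17, 18), (18, 5), (18, 14)}; affine count = 27; |E(F_19)| = 28.

Discriminant check: Δ ∝ 4a³ + 27b² = 4·17³ + 27·5² = 4·4913 + 27·25 ≡ 16 (mod 19). Nonzero ⇒ E is nonsingular.
For each x ∈ F_19, compute rhs = x³ + 17·x + 5 mod 19, then count y ∈ F_19 with y² ≡ rhs.
  x = 0: rhs = 5, matching y values: 9, 10 (2 points).
  x = 1: rhs = 4, matching y values: 2, 17 (2 points).
  x = 2: rhs = 9, matching y values: 3, 16 (2 points).
  x = 3: rhs = 7, matching y values: 8, 11 (2 points).
  x = 4: rhs = 4, matching y values: 2, 17 (2 points).
  x = 5: rhs = 6, matching y values: 5, 14 (2 points).
  x = 6: rhs = 0, matching y values: 0 (1 points).
  x = 7: rhs = 11, matching y values: 7, 12 (2 points).
  x = 8: rhs = 7, matching y values: 8, 11 (2 points).
  x = 9: rhs = 13, matching y values: none (0 points).
  x = 10: rhs = 16, matching y values: 4, 15 (2 points).
  x = 11: rhs = 3, matching y values: none (0 points).
  x = 12: rhs = 18, matching y values: none (0 points).
  x = 13: rhs = 10, matching y values: none (0 points).
  x = 14: rhs = 4, matching y values: 2, 17 (2 points).
  x = 15: rhs = 6, matching y values: 5, 14 (2 points).
  x = 16: rhs = 3, matching y values: none (0 points).
  x = 17: rhs = 1, matching y values: 1, 18 (2 points).
  x = 18: rhs = 6, matching y values: 5, 14 (2 points).
Total affine count: 27.
Full point count |E(F_19)| = 27 + 1 = 28.
Hasse bound: |28 − (19+1)| = |8| = 8 ≤ 2√19 ≈ 8.7178 ✓.


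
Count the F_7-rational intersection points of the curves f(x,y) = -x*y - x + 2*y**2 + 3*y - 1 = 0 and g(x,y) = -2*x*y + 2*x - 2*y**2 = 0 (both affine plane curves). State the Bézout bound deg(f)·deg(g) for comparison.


Common zeros: {(6, 5)}; count = 1; Bézout bound = 4.

deg(f) = 2, deg(g) = 2, so Bézout bound = 4.
Scan x ∈ F_7. For each x, list the y ∈ F_7 with f(x, y) ≡ 0 and those with g(x, y) ≡ 0 (mod 7); the common zeros in that column are the intersection.
  x = 0: f ≡ 0 at y ∈ ∅; g ≡ 0 at y ∈ {0}; common: ∅.
  x = 1: f ≡ 0 at y ∈ ∅; g ≡ 0 at y ∈ ∅; common: ∅.
  x = 2: f ≡ 0 at y ∈ {1, 2}; g ≡ 0 at y ∈ ∅; common: ∅.
  x = 3: f ≡ 0 at y ∈ {3, 4}; g ≡ 0 at y ∈ {2}; common: ∅.
  x = 4: f ≡ 0 at y ∈ ∅; g ≡ 0 at y ∈ {4, 6}; common: ∅.
  x = 5: f ≡ 0 at y ∈ ∅; g ≡ 0 at y ∈ ∅; common: ∅.
  x = 6: f ≡ 0 at y ∈ {0, 5}; g ≡ 0 at y ∈ {3, 5}; common: {5}.
Collecting: common zeros = {(6, 5)}, so the count is 1.
Comparison with the Bézout bound: 1 ≤ 4 = deg(f)·deg(g), as expected for curves with no common component (the affine F_7-count falls short of the bound because intersections may lie at infinity, over extension fields, or carry multiplicity).


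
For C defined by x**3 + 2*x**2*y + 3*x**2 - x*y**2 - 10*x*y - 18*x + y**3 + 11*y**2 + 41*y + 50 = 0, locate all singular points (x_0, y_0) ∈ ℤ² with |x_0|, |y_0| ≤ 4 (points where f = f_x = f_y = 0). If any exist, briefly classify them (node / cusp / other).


Singular points: {(1, -3)}; classification: cusp.

Compute partial derivatives:
  f_x = 3*x**2 + 4*x*y + 6*x - y**2 - 10*y - 18.
  f_y = 2*x**2 - 2*x*y - 10*x + 3*y**2 + 22*y + 41.
Scan x_0 ∈ {−4, ..., 4}. For each x_0, f_y(x_0, y) is a polynomial in y; find its integer roots y ∈ {−4, ..., 4}, then test f_x and f at those candidates.
  x = -4: f_y(-4, y) = 3*y**2 + 30*y + 113; no integer root y with |y| ≤ 4.
  x = -3: f_y(-3, y) = 3*y**2 + 28*y + 89; no integer root y with |y| ≤ 4.
  x = -2: f_y(-2, y) = 3*y**2 + 26*y + 69; no integer root y with |y| ≤ 4.
  x = -1: f_y(-1, y) = 3*y**2 + 24*y + 53; no integer root y with |y| ≤ 4.
  x = 0: f_y(0, y) = 3*y**2 + 22*y + 41; no integer root y with |y| ≤ 4.
  x = 1: f_y(1, y) = 3*y**2 + 20*y + 33; vanishes at y ∈ {-3}. (1, -3): f_x = 0, f = 0 — SINGULAR.
  x = 2: f_y(2, y) = 3*y**2 + 18*y + 29; no integer root y with |y| ≤ 4.
  x = 3: f_y(3, y) = 3*y**2 + 16*y + 29; no integer root y with |y| ≤ 4.
  x = 4: f_y(4, y) = 3*y**2 + 14*y + 33; no integer root y with |y| ≤ 4.
Only singular point on the grid: (1, -3).
Classify: substitute x = 1 + u, y = -3 + v and expand: f = u**3 + 2*u**2*v - u*v**2 + v**3 + v**2.
No constant or linear terms (consistent with a singular point). Quadratic part: v**2. Cubic part: u**3 + 2*u**2*v - u*v**2 + v**3.
The quadratic part v**2 is a perfect square, so there is a single (double) tangent line v = 0, i.e. y = -3. Restricting the cubic part to that line (v = 0) leaves u**3 ≠ 0, so f is not divisible by v and the branch is v² ≈ -u**3 to lowest order — this is a cusp.
Classification: cusp.


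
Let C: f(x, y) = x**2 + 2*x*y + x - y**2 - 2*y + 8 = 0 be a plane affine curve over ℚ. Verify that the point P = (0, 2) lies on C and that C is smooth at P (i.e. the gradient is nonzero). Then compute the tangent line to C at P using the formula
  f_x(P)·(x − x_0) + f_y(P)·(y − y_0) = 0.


Tangent line at P: 5*x - 6*y + 12 = 0.

Step 1: f(0, 2) = 0, so P lies on C.
Step 2: partial derivatives
  f_x(x, y) = 2*x + 2*y + 1, f_y(x, y) = 2*x - 2*y - 2.
  f_x(P) = 5, f_y(P) = -6 (gradient nonzero, so P is smooth).
Step 3: tangent line at P: 5·(x − 0) + -6·(y − 2) = 0.
Expanding: 5*x - 6*y + 12 = 0.


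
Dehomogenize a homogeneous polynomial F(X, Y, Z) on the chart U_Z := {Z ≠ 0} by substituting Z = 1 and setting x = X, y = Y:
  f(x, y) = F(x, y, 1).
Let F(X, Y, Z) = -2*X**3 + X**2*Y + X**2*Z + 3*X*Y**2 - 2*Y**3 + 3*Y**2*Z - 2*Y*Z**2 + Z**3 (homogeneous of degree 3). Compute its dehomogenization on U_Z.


f(x, y) = -2*x**3 + x**2*y + x**2 + 3*x*y**2 - 2*y**3 + 3*y**2 - 2*y + 1

On U_Z we set Z = 1. Each monomial c·X^i·Y^j·Z^k in F becomes c·x^i·y^j·1^k = c·x^i·y^j.
Substituting Z = 1: F(X, Y, 1) = -2*x**3 + x**2*y + x**2 + 3*x*y**2 - 2*y**3 + 3*y**2 - 2*y + 1.
Note: deg(f) ≤ deg(F) = 3; strict inequality happens when F is divisible by Z (lost terms).


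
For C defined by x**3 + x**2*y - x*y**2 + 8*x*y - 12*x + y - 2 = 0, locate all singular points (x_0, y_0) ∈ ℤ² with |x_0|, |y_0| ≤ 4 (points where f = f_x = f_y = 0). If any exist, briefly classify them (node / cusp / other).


Singular points: {(-1, 3)}; classification: cusp.

Compute partial derivatives:
  f_x = 3*x**2 + 2*x*y - y**2 + 8*y - 12.
  f_y = x**2 - 2*x*y + 8*x + 1.
Scan x_0 ∈ {−4, ..., 4}. For each x_0, f_y(x_0, y) is a polynomial in y; find its integer roots y ∈ {−4, ..., 4}, then test f_x and f at those candidates.
  x = -4: f_y(-4, y) = 8*y - 15; no integer root y with |y| ≤ 4.
  x = -3: f_y(-3, y) = 6*y - 14; no integer root y with |y| ≤ 4.
  x = -2: f_y(-2, y) = 4*y - 11; no integer root y with |y| ≤ 4.
  x = -1: f_y(-1, y) = 2*y - 6; vanishes at y ∈ {3}. (-1, 3): f_x = 0, f = 0 — SINGULAR.
  x = 0: f_y(0, y) = 1; no integer root y with |y| ≤ 4.
  x = 1: f_y(1, y) = 10 - 2*y; no integer root y with |y| ≤ 4.
  x = 2: f_y(2, y) = 21 - 4*y; no integer root y with |y| ≤ 4.
  x = 3: f_y(3, y) = 34 - 6*y; no integer root y with |y| ≤ 4.
  x = 4: f_y(4, y) = 49 - 8*y; no integer root y with |y| ≤ 4.
Only singular point on the grid: (-1, 3).
Classify: substitute x = -1 + u, y = 3 + v and expand: f = u**3 + u**2*v - u*v**2 + v**2.
No constant or linear terms (consistent with a singular point). Quadratic part: v**2. Cubic part: u**3 + u**2*v - u*v**2.
The quadratic part v**2 is a perfect square, so there is a single (double) tangent line v = 0, i.e. y = 3. Restricting the cubic part to that line (v = 0) leaves u**3 ≠ 0, so f is not divisible by v and the branch is v² ≈ -u**3 to lowest order — this is a cusp.
Classification: cusp.


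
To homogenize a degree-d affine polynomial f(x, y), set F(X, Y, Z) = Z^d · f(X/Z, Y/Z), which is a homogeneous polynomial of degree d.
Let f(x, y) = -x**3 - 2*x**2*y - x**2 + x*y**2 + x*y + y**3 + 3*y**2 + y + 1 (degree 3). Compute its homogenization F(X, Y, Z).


F(X, Y, Z) = -X**3 - 2*X**2*Y - X**2*Z + X*Y**2 + X*Y*Z + Y**3 + 3*Y**2*Z + Y*Z**2 + Z**3

deg(f) = 3.
Substitute x = X/Z, y = Y/Z into f, then multiply by Z^3.
  monomial -1·x^3·y^0 ↦ -1·X^3·Y^0·Z^0.
  monomial -2·x^2·y^1 ↦ -2·X^2·Y^1·Z^0.
  monomial -1·x^2·y^0 ↦ -1·X^2·Y^0·Z^1.
  monomial 1·x^1·y^2 ↦ 1·X^1·Y^2·Z^0.
  monomial 1·x^1·y^1 ↦ 1·X^1·Y^1·Z^1.
  monomial 1·x^0·y^3 ↦ 1·X^0·Y^3·Z^0.
  monomial 3·x^0·y^2 ↦ 3·X^0·Y^2·Z^1.
  monomial 1·x^0·y^1 ↦ 1·X^0·Y^1·Z^2.
  monomial 1·x^0·y^0 ↦ 1·X^0·Y^0·Z^3.
Collecting: F(X, Y, Z) = -X**3 - 2*X**2*Y - X**2*Z + X*Y**2 + X*Y*Z + Y**3 + 3*Y**2*Z + Y*Z**2 + Z**3.


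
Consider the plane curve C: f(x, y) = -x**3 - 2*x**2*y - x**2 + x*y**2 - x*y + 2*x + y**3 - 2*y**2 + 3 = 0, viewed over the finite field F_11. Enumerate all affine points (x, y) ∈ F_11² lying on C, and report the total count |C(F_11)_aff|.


Affine F_11-points: {(0, 10), (1, 1), (1, 5), (1, 6), (3, 6), (3, 9), (4, 3), (5, 6)}; count = 8.

For each of the 121 pairs (x, y) ∈ F_11², evaluate f(x, y) mod 11. Record the zeros.
  x = 0: [0↦3, 1↦2, 2↦3, 3↦1, 4↦2, 5↦1, 6↦4, 7↦6, 8↦2, 9↦9, 10↦0]  zeros at y ∈ {10}
  x = 1: [0↦3, 1↦0, 2↦1, 3↦1, 4↦6, 5↦0, 6↦0, 7↦1, 8↦9, 9↦8, 10↦4]  zeros at y ∈ {1, 5, 6}
  x = 2: [0↦6, 1↦8, 2↦5, 3↦3, 4↦8, 5↦4, 6↦8, 7↦4, 8↦9, 9↦7, 10↦4]  zeros at y ∈ ∅
  x = 3: [0↦6, 1↦9, 2↦9, 3↦1, 4↦2, 5↦7, 6↦0, 7↦9, 8↦7, 9↦0, 10↦5]  zeros at y ∈ {6, 9}
  x = 4: [0↦8, 1↦8, 2↦7, 3↦0, 4↦4, 5↦3, 6↦3, 7↦10, 8↦8, 9↦3, 10↦1]  zeros at y ∈ {3}
  x = 5: [0↦6, 1↦10, 2↦4, 3↦5, 4↦8, 5↦8, 6↦0, 7↦1, 8↦6, 9↦10, 10↦8]  zeros at y ∈ {6}
  x = 6: [0↦5, 1↦9, 2↦5, 3↦10, 4↦8, 5↦5, 6↦7, 7↦9, 8↦6, 9↦4, 10↦9]  zeros at y ∈ ∅
  x = 7: [0↦10, 1↦10, 2↦4, 3↦9, 4↦9, 5↦10, 6↦7, 7↦6, 8↦2, 9↦1, 10↦9]  zeros at y ∈ ∅
  x = 8: [0↦4, 1↦7, 2↦6, 3↦7, 4↦5, 5↦6, 6↦5, 7↦8, 8↦10, 9↦6, 10↦2]  zeros at y ∈ ∅
  x = 9: [0↦3, 1↦5, 2↦5, 3↦9, 4↦1, 5↦9, 6↦6, 7↦9, 8↦2, 9↦2, 10↦4]  zeros at y ∈ ∅
  x = 10: [0↦1, 1↦9, 2↦6, 3↦9, 4↦2, 5↦2, 6↦4, 7↦3, 8↦5, 9↦5, 10↦9]  zeros at y ∈ ∅
Collecting zeros: affine points = {(0, 10), (1, 1), (1, 5), (1, 6), (3, 6), (3, 9), (4, 3), (5, 6)}.
Total count |C(F_11)_aff| = 8.


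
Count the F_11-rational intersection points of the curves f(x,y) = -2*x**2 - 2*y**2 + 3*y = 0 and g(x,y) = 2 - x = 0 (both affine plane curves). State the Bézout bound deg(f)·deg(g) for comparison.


Common zeros: {(2, 9)}; count = 1; Bézout bound = 2.

deg(f) = 2, deg(g) = 1, so Bézout bound = 2.
Scan x ∈ F_11. For each x, list the y ∈ F_11 with f(x, y) ≡ 0 and those with g(x, y) ≡ 0 (mod 11); the common zeros in that column are the intersection.
  x = 0: f ≡ 0 at y ∈ {0, 7}; g ≡ 0 at y ∈ ∅; common: ∅.
  x = 1: f ≡ 0 at y ∈ {3, 4}; g ≡ 0 at y ∈ ∅; common: ∅.
  x = 2: f ≡ 0 at y ∈ {9}; g ≡ 0 at y ∈ {0, 1, 2, 3, 4, 5, 6, 7, 8, 9, 10}; common: {9}.
  x = 3: f ≡ 0 at y ∈ ∅; g ≡ 0 at y ∈ ∅; common: ∅.
  x = 4: f ≡ 0 at y ∈ ∅; g ≡ 0 at y ∈ ∅; common: ∅.
  x = 5: f ≡ 0 at y ∈ {8, 10}; g ≡ 0 at y ∈ ∅; common: ∅.
  x = 6: f ≡ 0 at y ∈ {8, 10}; g ≡ 0 at y ∈ ∅; common: ∅.
  x = 7: f ≡ 0 at y ∈ ∅; g ≡ 0 at y ∈ ∅; common: ∅.
  x = 8: f ≡ 0 at y ∈ ∅; g ≡ 0 at y ∈ ∅; common: ∅.
  x = 9: f ≡ 0 at y ∈ {9}; g ≡ 0 at y ∈ ∅; common: ∅.
  x = 10: f ≡ 0 at y ∈ {3, 4}; g ≡ 0 at y ∈ ∅; common: ∅.
Collecting: common zeros = {(2, 9)}, so the count is 1.
Comparison with the Bézout bound: 1 ≤ 2 = deg(f)·deg(g), as expected for curves with no common component (the affine F_11-count falls short of the bound because intersections may lie at infinity, over extension fields, or carry multiplicity).


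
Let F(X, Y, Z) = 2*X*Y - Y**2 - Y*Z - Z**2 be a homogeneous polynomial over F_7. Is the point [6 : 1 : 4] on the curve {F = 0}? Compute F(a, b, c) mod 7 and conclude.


F(6,1,4) ≡ 5 (mod 7); P is NOT on the curve.

Evaluate F(6, 1, 4) term-by-term (mod 7).
  2*X*Y ↦ 2·6·1·1 = 12
  -Y**2 ↦ -1·1·1·1 = -1
  -Y*Z ↦ -1·1·1·4 = -4
  -Z**2 ↦ -1·1·1·16 = -16
Sum: F(6, 1, 4) = (12) + (-1) + (-4) + (-16) = -9.
Reducing mod 7: -9 ≡ 5 (mod 7).
Since F(a, b, c) ≡ 5 ≠ 0 (mod 7), P does NOT lie on the curve.


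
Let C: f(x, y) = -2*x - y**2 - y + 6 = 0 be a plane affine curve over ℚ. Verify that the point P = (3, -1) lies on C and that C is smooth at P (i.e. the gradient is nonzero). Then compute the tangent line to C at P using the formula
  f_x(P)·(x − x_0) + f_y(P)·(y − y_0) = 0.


Tangent line at P: -2*x + y + 7 = 0.

Step 1: f(3, -1) = 0, so P lies on C.
Step 2: partial derivatives
  f_x(x, y) = -2, f_y(x, y) = -2*y - 1.
  f_x(P) = -2, f_y(P) = 1 (gradient nonzero, so P is smooth).
Step 3: tangent line at P: -2·(x − 3) + 1·(y − -1) = 0.
Expanding: -2*x + y + 7 = 0.


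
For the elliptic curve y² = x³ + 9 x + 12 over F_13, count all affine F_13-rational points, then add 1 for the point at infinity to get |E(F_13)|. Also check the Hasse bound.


Affine points = {(0, 5), (0, 8), (1, 3), (1, 10), (2, 5), (2, 8), (3, 1), (3, 12), (5, 0), (6, 3), (6, 10), (9, 4), (9, 9), (10, 6), (10, 7), (11, 5), (11, 8)}; affine count = 17; |E(F_13)| = 18.

Discriminant check: Δ ∝ 4a³ + 27b² = 4·9³ + 27·12² = 4·729 + 27·144 ≡ 5 (mod 13). Nonzero ⇒ E is nonsingular.
For each x ∈ F_13, compute rhs = x³ + 9·x + 12 mod 13, then count y ∈ F_13 with y² ≡ rhs.
  x = 0: rhs = 12, matching y values: 5, 8 (2 points).
  x = 1: rhs = 9, matching y values: 3, 10 (2 points).
  x = 2: rhs = 12, matching y values: 5, 8 (2 points).
  x = 3: rhs = 1, matching y values: 1, 12 (2 points).
  x = 4: rhs = 8, matching y values: none (0 points).
  x = 5: rhs = 0, matching y values: 0 (1 points).
  x = 6: rhs = 9, matching y values: 3, 10 (2 points).
  x = 7: rhs = 2, matching y values: none (0 points).
  x = 8: rhs = 11, matching y values: none (0 points).
  x = 9: rhs = 3, matching y values: 4, 9 (2 points).
  x = 10: rhs = 10, matching y values: 6, 7 (2 points).
  x = 11: rhs = 12, matching y values: 5, 8 (2 points).
  x = 12: rhs = 2, matching y values: none (0 points).
Total affine count: 17.
Full point count |E(F_13)| = 17 + 1 = 18.
Hasse bound: |18 − (13+1)| = |4| = 4 ≤ 2√13 ≈ 7.2111 ✓.


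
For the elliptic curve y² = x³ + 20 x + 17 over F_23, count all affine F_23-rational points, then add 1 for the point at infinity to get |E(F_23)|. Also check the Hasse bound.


Affine points = {(3, 9), (3, 14), (4, 0), (5, 9), (5, 14), (6, 10), (6, 13), (9, 11), (9, 12), (11, 2), (11, 21), (13, 6), (13, 17), (15, 9), (15, 14), (17, 7), (17, 16)}; affine count = 17; |E(F_23)| = 18.

Discriminant check: Δ ∝ 4a³ + 27b² = 4·20³ + 27·17² = 4·8000 + 27·289 ≡ 13 (mod 23). Nonzero ⇒ E is nonsingular.
For each x ∈ F_23, compute rhs = x³ + 20·x + 17 mod 23, then count y ∈ F_23 with y² ≡ rhs.
  x = 0: rhs = 17, matching y values: none (0 points).
  x = 1: rhs = 15, matching y values: none (0 points).
  x = 2: rhs = 19, matching y values: none (0 points).
  x = 3: rhs = 12, matching y values: 9, 14 (2 points).
  x = 4: rhs = 0, matching y values: 0 (1 points).
  x = 5: rhs = 12, matching y values: 9, 14 (2 points).
  x = 6: rhs = 8, matching y values: 10, 13 (2 points).
  x = 7: rhs = 17, matching y values: none (0 points).
  x = 8: rhs = 22, matching y values: none (0 points).
  x = 9: rhs = 6, matching y values: 11, 12 (2 points).
  x = 10: rhs = 21, matching y values: none (0 points).
  x = 11: rhs = 4, matching y values: 2, 21 (2 points).
  x = 12: rhs = 7, matching y values: none (0 points).
  x = 13: rhs = 13, matching y values: 6, 17 (2 points).
  x = 14: rhs = 5, matching y values: none (0 points).
  x = 15: rhs = 12, matching y values: 9, 14 (2 points).
  x = 16: rhs = 17, matching y values: none (0 points).
  x = 17: rhs = 3, matching y values: 7, 16 (2 points).
  x = 18: rhs = 22, matching y values: none (0 points).
  x = 19: rhs = 11, matching y values: none (0 points).
  x = 20: rhs = 22, matching y values: none (0 points).
  x = 21: rhs = 15, matching y values: none (0 points).
  x = 22: rhs = 19, matching y values: none (0 points).
Total affine count: 17.
Full point count |E(F_23)| = 17 + 1 = 18.
Hasse bound: |18 − (23+1)| = |-6| = 6 ≤ 2√23 ≈ 9.5917 ✓.


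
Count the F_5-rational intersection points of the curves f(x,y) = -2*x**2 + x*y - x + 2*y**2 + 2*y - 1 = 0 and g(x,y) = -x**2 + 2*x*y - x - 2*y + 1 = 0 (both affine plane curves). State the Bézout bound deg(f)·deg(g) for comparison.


Common zeros: {(3, 4)}; count = 1; Bézout bound = 4.

deg(f) = 2, deg(g) = 2, so Bézout bound = 4.
Scan x ∈ F_5. For each x, list the y ∈ F_5 with f(x, y) ≡ 0 and those with g(x, y) ≡ 0 (mod 5); the common zeros in that column are the intersection.
  x = 0: f ≡ 0 at y ∈ ∅; g ≡ 0 at y ∈ {3}; common: ∅.
  x = 1: f ≡ 0 at y ∈ {2, 4}; g ≡ 0 at y ∈ ∅; common: ∅.
  x = 2: f ≡ 0 at y ∈ {1, 2}; g ≡ 0 at y ∈ {0}; common: ∅.
  x = 3: f ≡ 0 at y ∈ {1, 4}; g ≡ 0 at y ∈ {4}; common: {4}.
  x = 4: f ≡ 0 at y ∈ ∅; g ≡ 0 at y ∈ {4}; common: ∅.
Collecting: common zeros = {(3, 4)}, so the count is 1.
Comparison with the Bézout bound: 1 ≤ 4 = deg(f)·deg(g), as expected for curves with no common component (the affine F_5-count falls short of the bound because intersections may lie at infinity, over extension fields, or carry multiplicity).


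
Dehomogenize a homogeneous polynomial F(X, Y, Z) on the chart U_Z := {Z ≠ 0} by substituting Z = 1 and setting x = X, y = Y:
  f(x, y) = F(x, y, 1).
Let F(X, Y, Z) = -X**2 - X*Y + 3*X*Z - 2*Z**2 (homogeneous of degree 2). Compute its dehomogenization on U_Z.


f(x, y) = -x**2 - x*y + 3*x - 2

On U_Z we set Z = 1. Each monomial c·X^i·Y^j·Z^k in F becomes c·x^i·y^j·1^k = c·x^i·y^j.
Substituting Z = 1: F(X, Y, 1) = -x**2 - x*y + 3*x - 2.
Note: deg(f) ≤ deg(F) = 2; strict inequality happens when F is divisible by Z (lost terms).


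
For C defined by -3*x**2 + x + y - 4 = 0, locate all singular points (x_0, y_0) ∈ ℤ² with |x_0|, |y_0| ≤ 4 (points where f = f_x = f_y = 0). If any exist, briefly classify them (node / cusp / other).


No singular points in the scanned grid; C is smooth there.

Compute partial derivatives:
  f_x = 1 - 6*x.
  f_y = 1.
f_y = 1 is a nonzero constant, so f_y never vanishes: no point (x, y) can satisfy f = f_x = f_y = 0. In particular no (x, y) ∈ {−4, ..., 4}² is singular; the curve is smooth.


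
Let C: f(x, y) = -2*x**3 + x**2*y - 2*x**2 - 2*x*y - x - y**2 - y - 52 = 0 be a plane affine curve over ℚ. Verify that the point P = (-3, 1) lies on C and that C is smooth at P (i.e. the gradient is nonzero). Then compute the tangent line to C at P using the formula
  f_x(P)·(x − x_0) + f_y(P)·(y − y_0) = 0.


Tangent line at P: -51*x + 12*y - 165 = 0.

Step 1: f(-3, 1) = 0, so P lies on C.
Step 2: partial derivatives
  f_x(x, y) = -6*x**2 + 2*x*y - 4*x - 2*y - 1, f_y(x, y) = x**2 - 2*x - 2*y - 1.
  f_x(P) = -51, f_y(P) = 12 (gradient nonzero, so P is smooth).
Step 3: tangent line at P: -51·(x − -3) + 12·(y − 1) = 0.
Expanding: -51*x + 12*y - 165 = 0.


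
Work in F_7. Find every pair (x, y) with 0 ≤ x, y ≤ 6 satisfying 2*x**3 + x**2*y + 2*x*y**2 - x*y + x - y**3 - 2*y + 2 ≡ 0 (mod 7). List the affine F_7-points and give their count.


Affine F_7-points: {(0, 4), (0, 5), (1, 4), (2, 2), (3, 3), (4, 4), (4, 5), (4, 6)}; count = 8.

For each of the 49 pairs (x, y) ∈ F_7², evaluate f(x, y) mod 7. Record the zeros.
  x = 0: [0↦2, 1↦6, 2↦4, 3↦4, 4↦0, 5↦0, 6↦5]  zeros at y ∈ {4, 5}
  x = 1: [0↦5, 1↦4, 2↦1, 3↦4, 4↦0, 5↦4, 6↦3]  zeros at y ∈ {4}
  x = 2: [0↦6, 1↦2, 2↦0, 3↦1, 4↦6, 5↦2, 6↦4]  zeros at y ∈ {2}
  x = 3: [0↦3, 1↦5, 2↦6, 3↦0, 4↦2, 5↦6, 6↦6]  zeros at y ∈ {3}
  x = 4: [0↦1, 1↦4, 2↦3, 3↦6, 4↦0, 5↦0, 6↦0]  zeros at y ∈ {4, 5, 6}
  x = 5: [0↦5, 1↦4, 2↦3, 3↦3, 4↦5, 5↦3, 6↦5]  zeros at y ∈ ∅
  x = 6: [0↦6, 1↦3, 2↦4, 3↦3, 4↦1, 5↦6, 6↦5]  zeros at y ∈ ∅
Collecting zeros: affine points = {(0, 4), (0, 5), (1, 4), (2, 2), (3, 3), (4, 4), (4, 5), (4, 6)}.
Total count |C(F_7)_aff| = 8.


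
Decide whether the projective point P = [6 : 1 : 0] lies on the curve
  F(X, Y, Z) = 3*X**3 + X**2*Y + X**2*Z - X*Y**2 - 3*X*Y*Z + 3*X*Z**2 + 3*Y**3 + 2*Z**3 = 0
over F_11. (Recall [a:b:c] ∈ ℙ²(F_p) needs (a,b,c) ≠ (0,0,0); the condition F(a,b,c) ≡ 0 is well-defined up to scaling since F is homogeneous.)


F(6,1,0) ≡ 10 (mod 11); P is NOT on the curve.

Evaluate F(6, 1, 0) term-by-term (mod 11).
  3*X**3 ↦ 3·216·1·1 = 648
  X**2*Y ↦ 1·36·1·1 = 36
  X**2*Z ↦ 1·36·1·0 = 0
  -X*Y**2 ↦ -1·6·1·1 = -6
  -3*X*Y*Z ↦ -3·6·1·0 = 0
  3*X*Z**2 ↦ 3·6·1·0 = 0
  3*Y**3 ↦ 3·1·1·1 = 3
  2*Z**3 ↦ 2·1·1·0 = 0
Sum: F(6, 1, 0) = (648) + (36) + (0) + (-6) + (0) + (0) + (3) + (0) = 681.
Reducing mod 11: 681 ≡ 10 (mod 11).
Since F(a, b, c) ≡ 10 ≠ 0 (mod 11), P does NOT lie on the curve.


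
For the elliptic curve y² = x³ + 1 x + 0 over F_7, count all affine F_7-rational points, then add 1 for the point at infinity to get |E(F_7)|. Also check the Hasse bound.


Affine points = {(0, 0), (1, 3), (1, 4), (3, 3), (3, 4), (5, 2), (5, 5)}; affine count = 7; |E(F_7)| = 8.

Discriminant check: Δ ∝ 4a³ + 27b² = 4·1³ + 27·0² = 4·1 + 27·0 ≡ 4 (mod 7). Nonzero ⇒ E is nonsingular.
For each x ∈ F_7, compute rhs = x³ + 1·x + 0 mod 7, then count y ∈ F_7 with y² ≡ rhs.
  x = 0: rhs = 0, matching y values: 0 (1 points).
  x = 1: rhs = 2, matching y values: 3, 4 (2 points).
  x = 2: rhs = 3, matching y values: none (0 points).
  x = 3: rhs = 2, matching y values: 3, 4 (2 points).
  x = 4: rhs = 5, matching y values: none (0 points).
  x = 5: rhs = 4, matching y values: 2, 5 (2 points).
  x = 6: rhs = 5, matching y values: none (0 points).
Total affine count: 7.
Full point count |E(F_7)| = 7 + 1 = 8.
Hasse bound: |8 − (7+1)| = |0| = 0 ≤ 2√7 ≈ 5.2915 ✓.


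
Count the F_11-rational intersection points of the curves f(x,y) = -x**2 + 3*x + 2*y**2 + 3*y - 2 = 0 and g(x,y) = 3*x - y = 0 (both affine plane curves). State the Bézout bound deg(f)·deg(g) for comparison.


Common zeros: {(3, 9), (6, 7)}; count = 2; Bézout bound = 2.

deg(f) = 2, deg(g) = 1, so Bézout bound = 2.
Scan x ∈ F_11. For each x, list the y ∈ F_11 with f(x, y) ≡ 0 and those with g(x, y) ≡ 0 (mod 11); the common zeros in that column are the intersection.
  x = 0: f ≡ 0 at y ∈ {6, 9}; g ≡ 0 at y ∈ {0}; common: ∅.
  x = 1: f ≡ 0 at y ∈ {0, 4}; g ≡ 0 at y ∈ {3}; common: ∅.
  x = 2: f ≡ 0 at y ∈ {0, 4}; g ≡ 0 at y ∈ {6}; common: ∅.
  x = 3: f ≡ 0 at y ∈ {6, 9}; g ≡ 0 at y ∈ {9}; common: {9}.
  x = 4: f ≡ 0 at y ∈ ∅; g ≡ 0 at y ∈ {1}; common: ∅.
  x = 5: f ≡ 0 at y ∈ ∅; g ≡ 0 at y ∈ {4}; common: ∅.
  x = 6: f ≡ 0 at y ∈ {7, 8}; g ≡ 0 at y ∈ {7}; common: {7}.
  x = 7: f ≡ 0 at y ∈ ∅; g ≡ 0 at y ∈ {10}; common: ∅.
  x = 8: f ≡ 0 at y ∈ {7, 8}; g ≡ 0 at y ∈ {2}; common: ∅.
  x = 9: f ≡ 0 at y ∈ ∅; g ≡ 0 at y ∈ {5}; common: ∅.
  x = 10: f ≡ 0 at y ∈ ∅; g ≡ 0 at y ∈ {8}; common: ∅.
Collecting: common zeros = {(3, 9), (6, 7)}, so the count is 2.
Comparison with the Bézout bound: 2 ≤ 2 = deg(f)·deg(g), as expected for curves with no common component (the bound is attained).
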